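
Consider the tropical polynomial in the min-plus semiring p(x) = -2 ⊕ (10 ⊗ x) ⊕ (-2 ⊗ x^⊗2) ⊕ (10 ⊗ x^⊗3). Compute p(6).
p(6) = -2

A tropical monomial a ⊗ x^⊗i evaluates to a + i · x. Evaluating each term at x = 6:
  Term 0 contributes -2 + 0 · 6 = -2
  Term 1 contributes 10 + 1 · 6 = 16
  Term 2 contributes -2 + 2 · 6 = 10
  Term 3 contributes 10 + 3 · 6 = 28
p(6) = ⊕ of these = min[-2, 16, 10, 28] = -2.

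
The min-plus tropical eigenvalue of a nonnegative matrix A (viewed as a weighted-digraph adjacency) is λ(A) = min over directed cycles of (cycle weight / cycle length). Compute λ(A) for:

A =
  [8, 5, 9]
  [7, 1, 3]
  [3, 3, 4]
λ(A) = 1

Enumerate directed cycles and compute their means (weight / length). Sample:
  cycle 0 → 0: weight = 8, length = 1, mean = 8/1 ≈ 8.000
  cycle 1 → 1: weight = 1, length = 1, mean = 1/1 ≈ 1.000
  cycle 2 → 2: weight = 4, length = 1, mean = 4/1 ≈ 4.000
  cycle 0 → 1 → 0: weight = 12, length = 2, mean = 12/2 ≈ 6.000
  cycle 0 → 2 → 0: weight = 12, length = 2, mean = 12/2 ≈ 6.000
  cycle 1 → 0 → 1: weight = 12, length = 2, mean = 12/2 ≈ 6.000
Minimum mean = 1.000, attained e.g. along the cycle 1 → 1 with weight 1 and length 1. So λ(A) = 1/1 = 1.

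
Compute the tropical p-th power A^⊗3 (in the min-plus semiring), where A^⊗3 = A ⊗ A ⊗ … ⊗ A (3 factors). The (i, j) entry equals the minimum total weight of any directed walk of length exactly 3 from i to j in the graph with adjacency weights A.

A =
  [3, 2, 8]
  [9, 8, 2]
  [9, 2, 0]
A^⊗3 =
  [9, 6, 4]
  [11, 4, 2]
  [9, 2, 0]

Each entry (A^⊗3)_ij equals the minimum over all length-3 walks i = v_0 → v_1 → … → v_3 = j of Σ_t A[v_t][v_{t+1}]. For example, for (i, j) = (0, 2) we minimise over 9 possible intermediate vertex sequences; the minimum is 4, attained along the walk 0 → 1 → 2 → 2.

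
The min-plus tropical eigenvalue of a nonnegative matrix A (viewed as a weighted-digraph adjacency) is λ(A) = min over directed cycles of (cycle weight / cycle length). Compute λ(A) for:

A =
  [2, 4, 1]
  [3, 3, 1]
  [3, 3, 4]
λ(A) = 2

Enumerate directed cycles and compute their means (weight / length). Sample:
  cycle 0 → 0: weight = 2, length = 1, mean = 2/1 ≈ 2.000
  cycle 1 → 1: weight = 3, length = 1, mean = 3/1 ≈ 3.000
  cycle 2 → 2: weight = 4, length = 1, mean = 4/1 ≈ 4.000
  cycle 0 → 1 → 0: weight = 7, length = 2, mean = 7/2 ≈ 3.500
  cycle 0 → 2 → 0: weight = 4, length = 2, mean = 4/2 ≈ 2.000
  cycle 1 → 0 → 1: weight = 7, length = 2, mean = 7/2 ≈ 3.500
Minimum mean = 2.000, attained e.g. along the cycle 0 → 0 with weight 2 and length 1. So λ(A) = 2/1 = 2.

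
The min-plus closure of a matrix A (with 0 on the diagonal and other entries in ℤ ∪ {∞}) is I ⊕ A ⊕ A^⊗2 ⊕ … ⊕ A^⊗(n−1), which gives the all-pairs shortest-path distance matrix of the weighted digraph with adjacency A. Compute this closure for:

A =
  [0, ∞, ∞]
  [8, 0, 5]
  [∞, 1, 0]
Closure =
  [0, ∞, ∞]
  [8, 0, 5]
  [9, 1, 0]

This is the Floyd-Warshall all-pairs shortest-path computation. For each intermediate vertex k = 0, 1, …, 2, update dist[i][j] ← min(dist[i][j], dist[i][k] + dist[k][j]). The final matrix gives, for each (i, j), the minimum total weight of any directed path from i to j (possibly empty when i = j).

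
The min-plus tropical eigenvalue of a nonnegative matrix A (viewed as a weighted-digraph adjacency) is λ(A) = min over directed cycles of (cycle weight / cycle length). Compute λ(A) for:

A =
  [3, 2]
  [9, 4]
λ(A) = 3

Enumerate directed cycles and compute their means (weight / length). Sample:
  cycle 0 → 0: weight = 3, length = 1, mean = 3/1 ≈ 3.000
  cycle 1 → 1: weight = 4, length = 1, mean = 4/1 ≈ 4.000
  cycle 0 → 1 → 0: weight = 11, length = 2, mean = 11/2 ≈ 5.500
  cycle 1 → 0 → 1: weight = 11, length = 2, mean = 11/2 ≈ 5.500
Minimum mean = 3.000, attained e.g. along the cycle 0 → 0 with weight 3 and length 1. So λ(A) = 3/1 = 3.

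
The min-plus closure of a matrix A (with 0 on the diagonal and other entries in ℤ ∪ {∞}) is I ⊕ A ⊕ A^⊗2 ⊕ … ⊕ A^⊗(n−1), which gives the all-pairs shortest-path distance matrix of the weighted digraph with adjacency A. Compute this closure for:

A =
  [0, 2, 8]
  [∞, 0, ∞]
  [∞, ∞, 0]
Closure =
  [0, 2, 8]
  [∞, 0, ∞]
  [∞, ∞, 0]

This is the Floyd-Warshall all-pairs shortest-path computation. For each intermediate vertex k = 0, 1, …, 2, update dist[i][j] ← min(dist[i][j], dist[i][k] + dist[k][j]). The final matrix gives, for each (i, j), the minimum total weight of any directed path from i to j (possibly empty when i = j).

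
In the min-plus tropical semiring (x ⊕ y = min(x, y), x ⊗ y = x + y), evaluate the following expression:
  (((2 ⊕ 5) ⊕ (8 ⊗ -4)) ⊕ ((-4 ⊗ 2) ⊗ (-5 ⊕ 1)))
(((2 ⊕ 5) ⊕ (8 ⊗ -4)) ⊕ ((-4 ⊗ 2) ⊗ (-5 ⊕ 1))) = -7

Expand innermost to outermost. Recall ⊕ takes the minimum of its arguments and ⊗ takes their sum. Working out the expression (((2 ⊕ 5) ⊕ (8 ⊗ -4)) ⊕ ((-4 ⊗ 2) ⊗ (-5 ⊕ 1))) gives -7.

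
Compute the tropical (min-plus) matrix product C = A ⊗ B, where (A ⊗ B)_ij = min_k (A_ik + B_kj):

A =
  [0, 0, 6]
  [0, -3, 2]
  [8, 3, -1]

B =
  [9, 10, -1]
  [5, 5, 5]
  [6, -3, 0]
A ⊗ B =
  [5, 3, -1]
  [2, -1, -1]
  [5, -4, -1]

Apply the min-plus product entry-by-entry:
  C[0][0] = min over k of (A[0][0] + B[0][0] = 0 + 9 = 9, A[0][1] + B[1][0] = 0 + 5 = 5, A[0][2] + B[2][0] = 6 + 6 = 12) = 5 (attained at k = 1)
  C[0][1] = min over k of (A[0][0] + B[0][1] = 0 + 10 = 10, A[0][1] + B[1][1] = 0 + 5 = 5, A[0][2] + B[2][1] = 6 + -3 = 3) = 3 (attained at k = 2)
  C[0][2] = min over k of (A[0][0] + B[0][2] = 0 + -1 = -1, A[0][1] + B[1][2] = 0 + 5 = 5, A[0][2] + B[2][2] = 6 + 0 = 6) = -1 (attained at k = 0)
  C[1][0] = min over k of (A[1][0] + B[0][0] = 0 + 9 = 9, A[1][1] + B[1][0] = -3 + 5 = 2, A[1][2] + B[2][0] = 2 + 6 = 8) = 2 (attained at k = 1)
  C[1][1] = min over k of (A[1][0] + B[0][1] = 0 + 10 = 10, A[1][1] + B[1][1] = -3 + 5 = 2, A[1][2] + B[2][1] = 2 + -3 = -1) = -1 (attained at k = 2)
  C[1][2] = min over k of (A[1][0] + B[0][2] = 0 + -1 = -1, A[1][1] + B[1][2] = -3 + 5 = 2, A[1][2] + B[2][2] = 2 + 0 = 2) = -1 (attained at k = 0)
  C[2][0] = min over k of (A[2][0] + B[0][0] = 8 + 9 = 17, A[2][1] + B[1][0] = 3 + 5 = 8, A[2][2] + B[2][0] = -1 + 6 = 5) = 5 (attained at k = 2)
  C[2][1] = min over k of (A[2][0] + B[0][1] = 8 + 10 = 18, A[2][1] + B[1][1] = 3 + 5 = 8, A[2][2] + B[2][1] = -1 + -3 = -4) = -4 (attained at k = 2)
  C[2][2] = min over k of (A[2][0] + B[0][2] = 8 + -1 = 7, A[2][1] + B[1][2] = 3 + 5 = 8, A[2][2] + B[2][2] = -1 + 0 = -1) = -1 (attained at k = 2)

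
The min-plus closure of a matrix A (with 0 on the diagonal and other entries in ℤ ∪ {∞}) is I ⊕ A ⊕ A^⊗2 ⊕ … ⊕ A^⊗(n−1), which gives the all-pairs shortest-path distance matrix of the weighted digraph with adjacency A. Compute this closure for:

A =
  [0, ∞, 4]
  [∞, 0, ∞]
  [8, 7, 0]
Closure =
  [0, 11, 4]
  [∞, 0, ∞]
  [8, 7, 0]

This is the Floyd-Warshall all-pairs shortest-path computation. For each intermediate vertex k = 0, 1, …, 2, update dist[i][j] ← min(dist[i][j], dist[i][k] + dist[k][j]). The final matrix gives, for each (i, j), the minimum total weight of any directed path from i to j (possibly empty when i = j).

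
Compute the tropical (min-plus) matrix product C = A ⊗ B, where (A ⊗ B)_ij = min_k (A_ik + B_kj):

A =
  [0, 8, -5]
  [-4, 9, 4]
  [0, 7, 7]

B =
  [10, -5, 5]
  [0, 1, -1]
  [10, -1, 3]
A ⊗ B =
  [5, -6, -2]
  [6, -9, 1]
  [7, -5, 5]

Apply the min-plus product entry-by-entry:
  C[0][0] = min over k of (A[0][0] + B[0][0] = 0 + 10 = 10, A[0][1] + B[1][0] = 8 + 0 = 8, A[0][2] + B[2][0] = -5 + 10 = 5) = 5 (attained at k = 2)
  C[0][1] = min over k of (A[0][0] + B[0][1] = 0 + -5 = -5, A[0][1] + B[1][1] = 8 + 1 = 9, A[0][2] + B[2][1] = -5 + -1 = -6) = -6 (attained at k = 2)
  C[0][2] = min over k of (A[0][0] + B[0][2] = 0 + 5 = 5, A[0][1] + B[1][2] = 8 + -1 = 7, A[0][2] + B[2][2] = -5 + 3 = -2) = -2 (attained at k = 2)
  C[1][0] = min over k of (A[1][0] + B[0][0] = -4 + 10 = 6, A[1][1] + B[1][0] = 9 + 0 = 9, A[1][2] + B[2][0] = 4 + 10 = 14) = 6 (attained at k = 0)
  C[1][1] = min over k of (A[1][0] + B[0][1] = -4 + -5 = -9, A[1][1] + B[1][1] = 9 + 1 = 10, A[1][2] + B[2][1] = 4 + -1 = 3) = -9 (attained at k = 0)
  C[1][2] = min over k of (A[1][0] + B[0][2] = -4 + 5 = 1, A[1][1] + B[1][2] = 9 + -1 = 8, A[1][2] + B[2][2] = 4 + 3 = 7) = 1 (attained at k = 0)
  C[2][0] = min over k of (A[2][0] + B[0][0] = 0 + 10 = 10, A[2][1] + B[1][0] = 7 + 0 = 7, A[2][2] + B[2][0] = 7 + 10 = 17) = 7 (attained at k = 1)
  C[2][1] = min over k of (A[2][0] + B[0][1] = 0 + -5 = -5, A[2][1] + B[1][1] = 7 + 1 = 8, A[2][2] + B[2][1] = 7 + -1 = 6) = -5 (attained at k = 0)
  C[2][2] = min over k of (A[2][0] + B[0][2] = 0 + 5 = 5, A[2][1] + B[1][2] = 7 + -1 = 6, A[2][2] + B[2][2] = 7 + 3 = 10) = 5 (attained at k = 0)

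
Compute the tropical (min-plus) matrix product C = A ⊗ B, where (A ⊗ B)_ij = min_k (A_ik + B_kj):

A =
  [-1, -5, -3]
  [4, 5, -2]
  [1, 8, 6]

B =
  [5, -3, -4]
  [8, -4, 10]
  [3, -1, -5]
A ⊗ B =
  [0, -9, -8]
  [1, -3, -7]
  [6, -2, -3]

Apply the min-plus product entry-by-entry:
  C[0][0] = min over k of (A[0][0] + B[0][0] = -1 + 5 = 4, A[0][1] + B[1][0] = -5 + 8 = 3, A[0][2] + B[2][0] = -3 + 3 = 0) = 0 (attained at k = 2)
  C[0][1] = min over k of (A[0][0] + B[0][1] = -1 + -3 = -4, A[0][1] + B[1][1] = -5 + -4 = -9, A[0][2] + B[2][1] = -3 + -1 = -4) = -9 (attained at k = 1)
  C[0][2] = min over k of (A[0][0] + B[0][2] = -1 + -4 = -5, A[0][1] + B[1][2] = -5 + 10 = 5, A[0][2] + B[2][2] = -3 + -5 = -8) = -8 (attained at k = 2)
  C[1][0] = min over k of (A[1][0] + B[0][0] = 4 + 5 = 9, A[1][1] + B[1][0] = 5 + 8 = 13, A[1][2] + B[2][0] = -2 + 3 = 1) = 1 (attained at k = 2)
  C[1][1] = min over k of (A[1][0] + B[0][1] = 4 + -3 = 1, A[1][1] + B[1][1] = 5 + -4 = 1, A[1][2] + B[2][1] = -2 + -1 = -3) = -3 (attained at k = 2)
  C[1][2] = min over k of (A[1][0] + B[0][2] = 4 + -4 = 0, A[1][1] + B[1][2] = 5 + 10 = 15, A[1][2] + B[2][2] = -2 + -5 = -7) = -7 (attained at k = 2)
  C[2][0] = min over k of (A[2][0] + B[0][0] = 1 + 5 = 6, A[2][1] + B[1][0] = 8 + 8 = 16, A[2][2] + B[2][0] = 6 + 3 = 9) = 6 (attained at k = 0)
  C[2][1] = min over k of (A[2][0] + B[0][1] = 1 + -3 = -2, A[2][1] + B[1][1] = 8 + -4 = 4, A[2][2] + B[2][1] = 6 + -1 = 5) = -2 (attained at k = 0)
  C[2][2] = min over k of (A[2][0] + B[0][2] = 1 + -4 = -3, A[2][1] + B[1][2] = 8 + 10 = 18, A[2][2] + B[2][2] = 6 + -5 = 1) = -3 (attained at k = 0)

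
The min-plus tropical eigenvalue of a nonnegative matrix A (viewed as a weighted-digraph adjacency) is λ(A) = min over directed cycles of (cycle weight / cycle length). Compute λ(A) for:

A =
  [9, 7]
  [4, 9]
λ(A) = 11/2

Enumerate directed cycles and compute their means (weight / length). Sample:
  cycle 0 → 0: weight = 9, length = 1, mean = 9/1 ≈ 9.000
  cycle 1 → 1: weight = 9, length = 1, mean = 9/1 ≈ 9.000
  cycle 0 → 1 → 0: weight = 11, length = 2, mean = 11/2 ≈ 5.500
  cycle 1 → 0 → 1: weight = 11, length = 2, mean = 11/2 ≈ 5.500
Minimum mean = 5.500, attained e.g. along the cycle 0 → 1 → 0 with weight 11 and length 2. So λ(A) = 11/2 = 11/2.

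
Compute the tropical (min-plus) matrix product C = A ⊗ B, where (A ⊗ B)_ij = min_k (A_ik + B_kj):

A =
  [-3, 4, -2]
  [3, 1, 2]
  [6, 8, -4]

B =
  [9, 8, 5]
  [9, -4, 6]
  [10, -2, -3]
A ⊗ B =
  [6, -4, -5]
  [10, -3, -1]
  [6, -6, -7]

Apply the min-plus product entry-by-entry:
  C[0][0] = min over k of (A[0][0] + B[0][0] = -3 + 9 = 6, A[0][1] + B[1][0] = 4 + 9 = 13, A[0][2] + B[2][0] = -2 + 10 = 8) = 6 (attained at k = 0)
  C[0][1] = min over k of (A[0][0] + B[0][1] = -3 + 8 = 5, A[0][1] + B[1][1] = 4 + -4 = 0, A[0][2] + B[2][1] = -2 + -2 = -4) = -4 (attained at k = 2)
  C[0][2] = min over k of (A[0][0] + B[0][2] = -3 + 5 = 2, A[0][1] + B[1][2] = 4 + 6 = 10, A[0][2] + B[2][2] = -2 + -3 = -5) = -5 (attained at k = 2)
  C[1][0] = min over k of (A[1][0] + B[0][0] = 3 + 9 = 12, A[1][1] + B[1][0] = 1 + 9 = 10, A[1][2] + B[2][0] = 2 + 10 = 12) = 10 (attained at k = 1)
  C[1][1] = min over k of (A[1][0] + B[0][1] = 3 + 8 = 11, A[1][1] + B[1][1] = 1 + -4 = -3, A[1][2] + B[2][1] = 2 + -2 = 0) = -3 (attained at k = 1)
  C[1][2] = min over k of (A[1][0] + B[0][2] = 3 + 5 = 8, A[1][1] + B[1][2] = 1 + 6 = 7, A[1][2] + B[2][2] = 2 + -3 = -1) = -1 (attained at k = 2)
  C[2][0] = min over k of (A[2][0] + B[0][0] = 6 + 9 = 15, A[2][1] + B[1][0] = 8 + 9 = 17, A[2][2] + B[2][0] = -4 + 10 = 6) = 6 (attained at k = 2)
  C[2][1] = min over k of (A[2][0] + B[0][1] = 6 + 8 = 14, A[2][1] + B[1][1] = 8 + -4 = 4, A[2][2] + B[2][1] = -4 + -2 = -6) = -6 (attained at k = 2)
  C[2][2] = min over k of (A[2][0] + B[0][2] = 6 + 5 = 11, A[2][1] + B[1][2] = 8 + 6 = 14, A[2][2] + B[2][2] = -4 + -3 = -7) = -7 (attained at k = 2)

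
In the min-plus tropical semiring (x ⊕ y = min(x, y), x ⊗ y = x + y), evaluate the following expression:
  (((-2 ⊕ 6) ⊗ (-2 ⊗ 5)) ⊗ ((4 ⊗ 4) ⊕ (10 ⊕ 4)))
(((-2 ⊕ 6) ⊗ (-2 ⊗ 5)) ⊗ ((4 ⊗ 4) ⊕ (10 ⊕ 4))) = 5

Expand innermost to outermost. Recall ⊕ takes the minimum of its arguments and ⊗ takes their sum. Working out the expression (((-2 ⊕ 6) ⊗ (-2 ⊗ 5)) ⊗ ((4 ⊗ 4) ⊕ (10 ⊕ 4))) gives 5.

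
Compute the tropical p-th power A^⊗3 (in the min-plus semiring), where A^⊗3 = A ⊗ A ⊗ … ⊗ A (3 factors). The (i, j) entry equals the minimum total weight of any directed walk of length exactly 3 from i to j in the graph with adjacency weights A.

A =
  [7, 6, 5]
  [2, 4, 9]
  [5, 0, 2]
A^⊗3 =
  [7, 7, 9]
  [10, 7, 9]
  [4, 4, 6]

Each entry (A^⊗3)_ij equals the minimum over all length-3 walks i = v_0 → v_1 → … → v_3 = j of Σ_t A[v_t][v_{t+1}]. For example, for (i, j) = (0, 2) we minimise over 9 possible intermediate vertex sequences; the minimum is 9, attained along the walk 0 → 2 → 2 → 2.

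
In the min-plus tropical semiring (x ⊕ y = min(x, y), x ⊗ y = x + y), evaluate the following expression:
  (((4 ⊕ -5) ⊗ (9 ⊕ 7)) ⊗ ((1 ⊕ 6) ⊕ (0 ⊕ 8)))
(((4 ⊕ -5) ⊗ (9 ⊕ 7)) ⊗ ((1 ⊕ 6) ⊕ (0 ⊕ 8))) = 2

Expand innermost to outermost. Recall ⊕ takes the minimum of its arguments and ⊗ takes their sum. Working out the expression (((4 ⊕ -5) ⊗ (9 ⊕ 7)) ⊗ ((1 ⊕ 6) ⊕ (0 ⊕ 8))) gives 2.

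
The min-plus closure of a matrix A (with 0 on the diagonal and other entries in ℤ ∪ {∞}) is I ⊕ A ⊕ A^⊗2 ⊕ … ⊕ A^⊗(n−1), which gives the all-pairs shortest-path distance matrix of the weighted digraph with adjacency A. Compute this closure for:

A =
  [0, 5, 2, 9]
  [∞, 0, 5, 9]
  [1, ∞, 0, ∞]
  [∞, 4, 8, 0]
Closure =
  [0, 5, 2, 9]
  [6, 0, 5, 9]
  [1, 6, 0, 10]
  [9, 4, 8, 0]

This is the Floyd-Warshall all-pairs shortest-path computation. For each intermediate vertex k = 0, 1, …, 3, update dist[i][j] ← min(dist[i][j], dist[i][k] + dist[k][j]). The final matrix gives, for each (i, j), the minimum total weight of any directed path from i to j (possibly empty when i = j).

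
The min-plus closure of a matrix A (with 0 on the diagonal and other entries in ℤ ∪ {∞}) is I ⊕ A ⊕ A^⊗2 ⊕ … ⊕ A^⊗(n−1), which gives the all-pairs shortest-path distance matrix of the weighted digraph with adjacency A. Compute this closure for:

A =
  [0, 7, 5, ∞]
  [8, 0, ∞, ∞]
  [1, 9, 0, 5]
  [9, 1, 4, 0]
Closure =
  [0, 7, 5, 10]
  [8, 0, 13, 18]
  [1, 6, 0, 5]
  [5, 1, 4, 0]

This is the Floyd-Warshall all-pairs shortest-path computation. For each intermediate vertex k = 0, 1, …, 3, update dist[i][j] ← min(dist[i][j], dist[i][k] + dist[k][j]). The final matrix gives, for each (i, j), the minimum total weight of any directed path from i to j (possibly empty when i = j).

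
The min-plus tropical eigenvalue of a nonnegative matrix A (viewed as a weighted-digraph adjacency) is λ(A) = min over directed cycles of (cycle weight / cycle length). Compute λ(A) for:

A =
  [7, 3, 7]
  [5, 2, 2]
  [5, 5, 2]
λ(A) = 2

Enumerate directed cycles and compute their means (weight / length). Sample:
  cycle 0 → 0: weight = 7, length = 1, mean = 7/1 ≈ 7.000
  cycle 1 → 1: weight = 2, length = 1, mean = 2/1 ≈ 2.000
  cycle 2 → 2: weight = 2, length = 1, mean = 2/1 ≈ 2.000
  cycle 0 → 1 → 0: weight = 8, length = 2, mean = 8/2 ≈ 4.000
  cycle 0 → 2 → 0: weight = 12, length = 2, mean = 12/2 ≈ 6.000
  cycle 1 → 0 → 1: weight = 8, length = 2, mean = 8/2 ≈ 4.000
Minimum mean = 2.000, attained e.g. along the cycle 1 → 1 with weight 2 and length 1. So λ(A) = 2/1 = 2.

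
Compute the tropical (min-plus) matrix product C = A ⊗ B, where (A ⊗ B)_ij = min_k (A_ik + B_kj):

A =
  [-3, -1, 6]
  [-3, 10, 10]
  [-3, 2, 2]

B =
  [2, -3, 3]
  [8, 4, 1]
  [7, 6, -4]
A ⊗ B =
  [-1, -6, 0]
  [-1, -6, 0]
  [-1, -6, -2]

Apply the min-plus product entry-by-entry:
  C[0][0] = min over k of (A[0][0] + B[0][0] = -3 + 2 = -1, A[0][1] + B[1][0] = -1 + 8 = 7, A[0][2] + B[2][0] = 6 + 7 = 13) = -1 (attained at k = 0)
  C[0][1] = min over k of (A[0][0] + B[0][1] = -3 + -3 = -6, A[0][1] + B[1][1] = -1 + 4 = 3, A[0][2] + B[2][1] = 6 + 6 = 12) = -6 (attained at k = 0)
  C[0][2] = min over k of (A[0][0] + B[0][2] = -3 + 3 = 0, A[0][1] + B[1][2] = -1 + 1 = 0, A[0][2] + B[2][2] = 6 + -4 = 2) = 0 (attained at k = 0)
  C[1][0] = min over k of (A[1][0] + B[0][0] = -3 + 2 = -1, A[1][1] + B[1][0] = 10 + 8 = 18, A[1][2] + B[2][0] = 10 + 7 = 17) = -1 (attained at k = 0)
  C[1][1] = min over k of (A[1][0] + B[0][1] = -3 + -3 = -6, A[1][1] + B[1][1] = 10 + 4 = 14, A[1][2] + B[2][1] = 10 + 6 = 16) = -6 (attained at k = 0)
  C[1][2] = min over k of (A[1][0] + B[0][2] = -3 + 3 = 0, A[1][1] + B[1][2] = 10 + 1 = 11, A[1][2] + B[2][2] = 10 + -4 = 6) = 0 (attained at k = 0)
  C[2][0] = min over k of (A[2][0] + B[0][0] = -3 + 2 = -1, A[2][1] + B[1][0] = 2 + 8 = 10, A[2][2] + B[2][0] = 2 + 7 = 9) = -1 (attained at k = 0)
  C[2][1] = min over k of (A[2][0] + B[0][1] = -3 + -3 = -6, A[2][1] + B[1][1] = 2 + 4 = 6, A[2][2] + B[2][1] = 2 + 6 = 8) = -6 (attained at k = 0)
  C[2][2] = min over k of (A[2][0] + B[0][2] = -3 + 3 = 0, A[2][1] + B[1][2] = 2 + 1 = 3, A[2][2] + B[2][2] = 2 + -4 = -2) = -2 (attained at k = 2)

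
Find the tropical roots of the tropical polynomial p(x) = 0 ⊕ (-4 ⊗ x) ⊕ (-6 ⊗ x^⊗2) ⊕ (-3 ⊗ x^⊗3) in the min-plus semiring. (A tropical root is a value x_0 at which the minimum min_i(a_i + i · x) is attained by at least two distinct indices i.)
Roots: {-3, 2, 4}

Each tropical root is a break point of the lower envelope of the lines y = a_i + i · x (there are 4 lines, with slopes 0, 1, ..., 3). Only the lines that attain the minimum somewhere contribute to roots; other lines are dominated. Here the surviving (envelope) indices are i = 3, i = 2, i = 1, i = 0.
Intersections between consecutive envelope lines give the roots: for adjacent envelope indices i < j the intersection is x = (a_i − a_j) / (j − i). Reading off the sorted break points: {-3, 2, 4}.
Verification: at each break x_0, at least two indices attain the minimum of min_i(a_i + i · x_0).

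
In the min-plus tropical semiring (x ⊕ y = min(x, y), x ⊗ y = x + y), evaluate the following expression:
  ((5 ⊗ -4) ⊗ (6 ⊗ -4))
((5 ⊗ -4) ⊗ (6 ⊗ -4)) = 3

Expand innermost to outermost. Recall ⊕ takes the minimum of its arguments and ⊗ takes their sum. Working out the expression ((5 ⊗ -4) ⊗ (6 ⊗ -4)) gives 3.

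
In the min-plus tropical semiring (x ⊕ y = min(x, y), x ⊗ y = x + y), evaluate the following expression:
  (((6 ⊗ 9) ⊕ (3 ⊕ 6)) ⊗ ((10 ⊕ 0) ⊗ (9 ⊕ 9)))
(((6 ⊗ 9) ⊕ (3 ⊕ 6)) ⊗ ((10 ⊕ 0) ⊗ (9 ⊕ 9))) = 12

Expand innermost to outermost. Recall ⊕ takes the minimum of its arguments and ⊗ takes their sum. Working out the expression (((6 ⊗ 9) ⊕ (3 ⊕ 6)) ⊗ ((10 ⊕ 0) ⊗ (9 ⊕ 9))) gives 12.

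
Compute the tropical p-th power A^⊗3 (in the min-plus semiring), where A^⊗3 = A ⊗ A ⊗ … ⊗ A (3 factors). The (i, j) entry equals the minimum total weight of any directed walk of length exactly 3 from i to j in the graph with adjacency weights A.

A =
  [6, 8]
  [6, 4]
A^⊗3 =
  [18, 16]
  [14, 12]

Each entry (A^⊗3)_ij equals the minimum over all length-3 walks i = v_0 → v_1 → … → v_3 = j of Σ_t A[v_t][v_{t+1}]. For example, for (i, j) = (0, 1) we minimise over 4 possible intermediate vertex sequences; the minimum is 16, attained along the walk 0 → 1 → 1 → 1.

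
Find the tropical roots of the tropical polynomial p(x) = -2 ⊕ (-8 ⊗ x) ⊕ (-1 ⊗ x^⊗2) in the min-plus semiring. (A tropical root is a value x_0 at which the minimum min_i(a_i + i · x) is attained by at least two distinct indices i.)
Roots: {-7, 6}

Each tropical root is a break point of the lower envelope of the lines y = a_i + i · x (there are 3 lines, with slopes 0, 1, ..., 2). Only the lines that attain the minimum somewhere contribute to roots; other lines are dominated. Here the surviving (envelope) indices are i = 2, i = 1, i = 0.
Intersections between consecutive envelope lines give the roots: for adjacent envelope indices i < j the intersection is x = (a_i − a_j) / (j − i). Reading off the sorted break points: {-7, 6}.
Verification: at each break x_0, at least two indices attain the minimum of min_i(a_i + i · x_0).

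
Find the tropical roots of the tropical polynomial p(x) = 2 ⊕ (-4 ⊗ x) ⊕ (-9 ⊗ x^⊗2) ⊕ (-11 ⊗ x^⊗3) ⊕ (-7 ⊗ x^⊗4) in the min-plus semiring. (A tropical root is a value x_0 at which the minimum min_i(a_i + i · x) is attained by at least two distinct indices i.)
Roots: {-4, 2, 5, 6}

Each tropical root is a break point of the lower envelope of the lines y = a_i + i · x (there are 5 lines, with slopes 0, 1, ..., 4). Only the lines that attain the minimum somewhere contribute to roots; other lines are dominated. Here the surviving (envelope) indices are i = 4, i = 3, i = 2, i = 1, i = 0.
Intersections between consecutive envelope lines give the roots: for adjacent envelope indices i < j the intersection is x = (a_i − a_j) / (j − i). Reading off the sorted break points: {-4, 2, 5, 6}.
Verification: at each break x_0, at least two indices attain the minimum of min_i(a_i + i · x_0).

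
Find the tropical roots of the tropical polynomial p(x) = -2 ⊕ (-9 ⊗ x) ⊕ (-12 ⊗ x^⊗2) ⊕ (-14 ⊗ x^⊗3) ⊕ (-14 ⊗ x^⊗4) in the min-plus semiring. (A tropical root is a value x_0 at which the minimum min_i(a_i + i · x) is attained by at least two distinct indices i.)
Roots: {0, 2, 3, 7}

Each tropical root is a break point of the lower envelope of the lines y = a_i + i · x (there are 5 lines, with slopes 0, 1, ..., 4). Only the lines that attain the minimum somewhere contribute to roots; other lines are dominated. Here the surviving (envelope) indices are i = 4, i = 3, i = 2, i = 1, i = 0.
Intersections between consecutive envelope lines give the roots: for adjacent envelope indices i < j the intersection is x = (a_i − a_j) / (j − i). Reading off the sorted break points: {0, 2, 3, 7}.
Verification: at each break x_0, at least two indices attain the minimum of min_i(a_i + i · x_0).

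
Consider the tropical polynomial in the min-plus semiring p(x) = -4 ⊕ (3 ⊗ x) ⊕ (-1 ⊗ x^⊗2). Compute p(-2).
p(-2) = -5

A tropical monomial a ⊗ x^⊗i evaluates to a + i · x. Evaluating each term at x = -2:
  Term 0 contributes -4 + 0 · -2 = -4
  Term 1 contributes 3 + 1 · -2 = 1
  Term 2 contributes -1 + 2 · -2 = -5
p(-2) = ⊕ of these = min[-4, 1, -5] = -5.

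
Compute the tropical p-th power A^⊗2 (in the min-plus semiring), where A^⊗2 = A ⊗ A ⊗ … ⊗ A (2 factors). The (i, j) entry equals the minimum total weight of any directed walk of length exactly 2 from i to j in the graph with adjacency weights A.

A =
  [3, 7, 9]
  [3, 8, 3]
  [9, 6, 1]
A^⊗2 =
  [6, 10, 10]
  [6, 9, 4]
  [9, 7, 2]

Each entry (A^⊗2)_ij equals the minimum over all length-2 walks i = v_0 → v_1 → … → v_2 = j of Σ_t A[v_t][v_{t+1}]. For example, for (i, j) = (0, 2) we minimise over 3 possible intermediate vertex sequences; the minimum is 10, attained along the walk 0 → 1 → 2.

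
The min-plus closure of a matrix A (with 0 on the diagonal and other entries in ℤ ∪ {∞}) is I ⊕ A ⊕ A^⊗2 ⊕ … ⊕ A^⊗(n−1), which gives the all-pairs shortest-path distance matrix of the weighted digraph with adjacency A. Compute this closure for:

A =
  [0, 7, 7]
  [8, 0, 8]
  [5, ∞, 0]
Closure =
  [0, 7, 7]
  [8, 0, 8]
  [5, 12, 0]

This is the Floyd-Warshall all-pairs shortest-path computation. For each intermediate vertex k = 0, 1, …, 2, update dist[i][j] ← min(dist[i][j], dist[i][k] + dist[k][j]). The final matrix gives, for each (i, j), the minimum total weight of any directed path from i to j (possibly empty when i = j).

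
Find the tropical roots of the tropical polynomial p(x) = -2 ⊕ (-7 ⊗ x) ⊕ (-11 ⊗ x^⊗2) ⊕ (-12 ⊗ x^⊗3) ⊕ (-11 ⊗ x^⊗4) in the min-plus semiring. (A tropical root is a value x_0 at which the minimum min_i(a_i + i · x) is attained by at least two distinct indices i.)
Roots: {-1, 1, 4, 5}

Each tropical root is a break point of the lower envelope of the lines y = a_i + i · x (there are 5 lines, with slopes 0, 1, ..., 4). Only the lines that attain the minimum somewhere contribute to roots; other lines are dominated. Here the surviving (envelope) indices are i = 4, i = 3, i = 2, i = 1, i = 0.
Intersections between consecutive envelope lines give the roots: for adjacent envelope indices i < j the intersection is x = (a_i − a_j) / (j − i). Reading off the sorted break points: {-1, 1, 4, 5}.
Verification: at each break x_0, at least two indices attain the minimum of min_i(a_i + i · x_0).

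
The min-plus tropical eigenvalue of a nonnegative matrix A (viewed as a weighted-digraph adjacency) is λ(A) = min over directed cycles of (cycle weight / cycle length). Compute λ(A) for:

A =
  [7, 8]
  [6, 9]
λ(A) = 7

Enumerate directed cycles and compute their means (weight / length). Sample:
  cycle 0 → 0: weight = 7, length = 1, mean = 7/1 ≈ 7.000
  cycle 1 → 1: weight = 9, length = 1, mean = 9/1 ≈ 9.000
  cycle 0 → 1 → 0: weight = 14, length = 2, mean = 14/2 ≈ 7.000
  cycle 1 → 0 → 1: weight = 14, length = 2, mean = 14/2 ≈ 7.000
Minimum mean = 7.000, attained e.g. along the cycle 0 → 0 with weight 7 and length 1. So λ(A) = 7/1 = 7.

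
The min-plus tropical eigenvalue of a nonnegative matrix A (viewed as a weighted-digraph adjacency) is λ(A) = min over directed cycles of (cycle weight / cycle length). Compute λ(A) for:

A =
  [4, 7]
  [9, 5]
λ(A) = 4

Enumerate directed cycles and compute their means (weight / length). Sample:
  cycle 0 → 0: weight = 4, length = 1, mean = 4/1 ≈ 4.000
  cycle 1 → 1: weight = 5, length = 1, mean = 5/1 ≈ 5.000
  cycle 0 → 1 → 0: weight = 16, length = 2, mean = 16/2 ≈ 8.000
  cycle 1 → 0 → 1: weight = 16, length = 2, mean = 16/2 ≈ 8.000
Minimum mean = 4.000, attained e.g. along the cycle 0 → 0 with weight 4 and length 1. So λ(A) = 4/1 = 4.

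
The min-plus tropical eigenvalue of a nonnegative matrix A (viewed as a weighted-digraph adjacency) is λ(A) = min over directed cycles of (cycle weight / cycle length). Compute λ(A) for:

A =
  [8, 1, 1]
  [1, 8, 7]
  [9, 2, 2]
λ(A) = 1

Enumerate directed cycles and compute their means (weight / length). Sample:
  cycle 0 → 0: weight = 8, length = 1, mean = 8/1 ≈ 8.000
  cycle 1 → 1: weight = 8, length = 1, mean = 8/1 ≈ 8.000
  cycle 2 → 2: weight = 2, length = 1, mean = 2/1 ≈ 2.000
  cycle 0 → 1 → 0: weight = 2, length = 2, mean = 2/2 ≈ 1.000
  cycle 0 → 2 → 0: weight = 10, length = 2, mean = 10/2 ≈ 5.000
  cycle 1 → 0 → 1: weight = 2, length = 2, mean = 2/2 ≈ 1.000
Minimum mean = 1.000, attained e.g. along the cycle 0 → 1 → 0 with weight 2 and length 2. So λ(A) = 2/2 = 1.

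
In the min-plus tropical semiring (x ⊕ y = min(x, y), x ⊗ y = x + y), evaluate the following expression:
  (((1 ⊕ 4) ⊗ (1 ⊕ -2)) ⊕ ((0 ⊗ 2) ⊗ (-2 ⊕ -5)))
(((1 ⊕ 4) ⊗ (1 ⊕ -2)) ⊕ ((0 ⊗ 2) ⊗ (-2 ⊕ -5))) = -3

Expand innermost to outermost. Recall ⊕ takes the minimum of its arguments and ⊗ takes their sum. Working out the expression (((1 ⊕ 4) ⊗ (1 ⊕ -2)) ⊕ ((0 ⊗ 2) ⊗ (-2 ⊕ -5))) gives -3.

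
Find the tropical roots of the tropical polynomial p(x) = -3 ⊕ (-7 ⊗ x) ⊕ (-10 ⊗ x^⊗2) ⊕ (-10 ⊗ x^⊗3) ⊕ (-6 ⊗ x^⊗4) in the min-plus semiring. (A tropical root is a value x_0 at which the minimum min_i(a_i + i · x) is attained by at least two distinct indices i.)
Roots: {-4, 0, 3, 4}

Each tropical root is a break point of the lower envelope of the lines y = a_i + i · x (there are 5 lines, with slopes 0, 1, ..., 4). Only the lines that attain the minimum somewhere contribute to roots; other lines are dominated. Here the surviving (envelope) indices are i = 4, i = 3, i = 2, i = 1, i = 0.
Intersections between consecutive envelope lines give the roots: for adjacent envelope indices i < j the intersection is x = (a_i − a_j) / (j − i). Reading off the sorted break points: {-4, 0, 3, 4}.
Verification: at each break x_0, at least two indices attain the minimum of min_i(a_i + i · x_0).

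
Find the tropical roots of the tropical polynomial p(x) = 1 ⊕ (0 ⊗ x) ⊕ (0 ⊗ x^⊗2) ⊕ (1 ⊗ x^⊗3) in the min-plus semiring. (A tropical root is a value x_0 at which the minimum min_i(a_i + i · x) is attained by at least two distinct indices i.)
Roots: {-1, 0, 1}

Each tropical root is a break point of the lower envelope of the lines y = a_i + i · x (there are 4 lines, with slopes 0, 1, ..., 3). Only the lines that attain the minimum somewhere contribute to roots; other lines are dominated. Here the surviving (envelope) indices are i = 3, i = 2, i = 1, i = 0.
Intersections between consecutive envelope lines give the roots: for adjacent envelope indices i < j the intersection is x = (a_i − a_j) / (j − i). Reading off the sorted break points: {-1, 0, 1}.
Verification: at each break x_0, at least two indices attain the minimum of min_i(a_i + i · x_0).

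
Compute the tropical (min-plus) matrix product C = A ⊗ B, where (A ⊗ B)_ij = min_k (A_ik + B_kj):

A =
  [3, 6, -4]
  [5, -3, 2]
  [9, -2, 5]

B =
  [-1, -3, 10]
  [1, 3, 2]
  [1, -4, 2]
A ⊗ B =
  [-3, -8, -2]
  [-2, -2, -1]
  [-1, 1, 0]

Apply the min-plus product entry-by-entry:
  C[0][0] = min over k of (A[0][0] + B[0][0] = 3 + -1 = 2, A[0][1] + B[1][0] = 6 + 1 = 7, A[0][2] + B[2][0] = -4 + 1 = -3) = -3 (attained at k = 2)
  C[0][1] = min over k of (A[0][0] + B[0][1] = 3 + -3 = 0, A[0][1] + B[1][1] = 6 + 3 = 9, A[0][2] + B[2][1] = -4 + -4 = -8) = -8 (attained at k = 2)
  C[0][2] = min over k of (A[0][0] + B[0][2] = 3 + 10 = 13, A[0][1] + B[1][2] = 6 + 2 = 8, A[0][2] + B[2][2] = -4 + 2 = -2) = -2 (attained at k = 2)
  C[1][0] = min over k of (A[1][0] + B[0][0] = 5 + -1 = 4, A[1][1] + B[1][0] = -3 + 1 = -2, A[1][2] + B[2][0] = 2 + 1 = 3) = -2 (attained at k = 1)
  C[1][1] = min over k of (A[1][0] + B[0][1] = 5 + -3 = 2, A[1][1] + B[1][1] = -3 + 3 = 0, A[1][2] + B[2][1] = 2 + -4 = -2) = -2 (attained at k = 2)
  C[1][2] = min over k of (A[1][0] + B[0][2] = 5 + 10 = 15, A[1][1] + B[1][2] = -3 + 2 = -1, A[1][2] + B[2][2] = 2 + 2 = 4) = -1 (attained at k = 1)
  C[2][0] = min over k of (A[2][0] + B[0][0] = 9 + -1 = 8, A[2][1] + B[1][0] = -2 + 1 = -1, A[2][2] + B[2][0] = 5 + 1 = 6) = -1 (attained at k = 1)
  C[2][1] = min over k of (A[2][0] + B[0][1] = 9 + -3 = 6, A[2][1] + B[1][1] = -2 + 3 = 1, A[2][2] + B[2][1] = 5 + -4 = 1) = 1 (attained at k = 1)
  C[2][2] = min over k of (A[2][0] + B[0][2] = 9 + 10 = 19, A[2][1] + B[1][2] = -2 + 2 = 0, A[2][2] + B[2][2] = 5 + 2 = 7) = 0 (attained at k = 1)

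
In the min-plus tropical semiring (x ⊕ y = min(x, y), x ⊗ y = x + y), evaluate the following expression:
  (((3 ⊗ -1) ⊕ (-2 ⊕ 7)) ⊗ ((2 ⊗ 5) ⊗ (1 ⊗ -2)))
(((3 ⊗ -1) ⊕ (-2 ⊕ 7)) ⊗ ((2 ⊗ 5) ⊗ (1 ⊗ -2))) = 4

Expand innermost to outermost. Recall ⊕ takes the minimum of its arguments and ⊗ takes their sum. Working out the expression (((3 ⊗ -1) ⊕ (-2 ⊕ 7)) ⊗ ((2 ⊗ 5) ⊗ (1 ⊗ -2))) gives 4.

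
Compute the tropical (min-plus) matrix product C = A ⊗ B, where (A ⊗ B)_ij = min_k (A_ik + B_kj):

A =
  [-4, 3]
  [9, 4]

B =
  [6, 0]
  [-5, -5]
A ⊗ B =
  [-2, -4]
  [-1, -1]

Apply the min-plus product entry-by-entry:
  C[0][0] = min over k of (A[0][0] + B[0][0] = -4 + 6 = 2, A[0][1] + B[1][0] = 3 + -5 = -2) = -2 (attained at k = 1)
  C[0][1] = min over k of (A[0][0] + B[0][1] = -4 + 0 = -4, A[0][1] + B[1][1] = 3 + -5 = -2) = -4 (attained at k = 0)
  C[1][0] = min over k of (A[1][0] + B[0][0] = 9 + 6 = 15, A[1][1] + B[1][0] = 4 + -5 = -1) = -1 (attained at k = 1)
  C[1][1] = min over k of (A[1][0] + B[0][1] = 9 + 0 = 9, A[1][1] + B[1][1] = 4 + -5 = -1) = -1 (attained at k = 1)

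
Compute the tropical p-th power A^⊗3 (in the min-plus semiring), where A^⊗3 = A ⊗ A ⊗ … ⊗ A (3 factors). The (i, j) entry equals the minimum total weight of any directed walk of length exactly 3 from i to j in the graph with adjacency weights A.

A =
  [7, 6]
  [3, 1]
A^⊗3 =
  [10, 8]
  [5, 3]

Each entry (A^⊗3)_ij equals the minimum over all length-3 walks i = v_0 → v_1 → … → v_3 = j of Σ_t A[v_t][v_{t+1}]. For example, for (i, j) = (0, 1) we minimise over 4 possible intermediate vertex sequences; the minimum is 8, attained along the walk 0 → 1 → 1 → 1.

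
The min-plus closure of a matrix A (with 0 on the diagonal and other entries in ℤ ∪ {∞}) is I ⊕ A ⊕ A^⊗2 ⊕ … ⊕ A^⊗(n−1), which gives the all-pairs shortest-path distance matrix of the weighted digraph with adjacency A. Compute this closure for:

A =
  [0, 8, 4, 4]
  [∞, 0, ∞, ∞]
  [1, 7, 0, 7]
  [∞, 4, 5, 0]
Closure =
  [0, 8, 4, 4]
  [∞, 0, ∞, ∞]
  [1, 7, 0, 5]
  [6, 4, 5, 0]

This is the Floyd-Warshall all-pairs shortest-path computation. For each intermediate vertex k = 0, 1, …, 3, update dist[i][j] ← min(dist[i][j], dist[i][k] + dist[k][j]). The final matrix gives, for each (i, j), the minimum total weight of any directed path from i to j (possibly empty when i = j).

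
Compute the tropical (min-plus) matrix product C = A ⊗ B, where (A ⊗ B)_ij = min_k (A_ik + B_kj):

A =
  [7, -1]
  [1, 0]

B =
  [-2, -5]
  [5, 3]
A ⊗ B =
  [4, 2]
  [-1, -4]

Apply the min-plus product entry-by-entry:
  C[0][0] = min over k of (A[0][0] + B[0][0] = 7 + -2 = 5, A[0][1] + B[1][0] = -1 + 5 = 4) = 4 (attained at k = 1)
  C[0][1] = min over k of (A[0][0] + B[0][1] = 7 + -5 = 2, A[0][1] + B[1][1] = -1 + 3 = 2) = 2 (attained at k = 0)
  C[1][0] = min over k of (A[1][0] + B[0][0] = 1 + -2 = -1, A[1][1] + B[1][0] = 0 + 5 = 5) = -1 (attained at k = 0)
  C[1][1] = min over k of (A[1][0] + B[0][1] = 1 + -5 = -4, A[1][1] + B[1][1] = 0 + 3 = 3) = -4 (attained at k = 0)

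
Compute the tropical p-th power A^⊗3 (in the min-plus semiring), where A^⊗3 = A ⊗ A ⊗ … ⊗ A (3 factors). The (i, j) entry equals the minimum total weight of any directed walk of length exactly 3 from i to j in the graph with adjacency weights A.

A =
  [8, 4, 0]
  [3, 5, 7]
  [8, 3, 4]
A^⊗3 =
  [6, 7, 7]
  [10, 6, 7]
  [10, 10, 6]

Each entry (A^⊗3)_ij equals the minimum over all length-3 walks i = v_0 → v_1 → … → v_3 = j of Σ_t A[v_t][v_{t+1}]. For example, for (i, j) = (0, 2) we minimise over 9 possible intermediate vertex sequences; the minimum is 7, attained along the walk 0 → 1 → 0 → 2.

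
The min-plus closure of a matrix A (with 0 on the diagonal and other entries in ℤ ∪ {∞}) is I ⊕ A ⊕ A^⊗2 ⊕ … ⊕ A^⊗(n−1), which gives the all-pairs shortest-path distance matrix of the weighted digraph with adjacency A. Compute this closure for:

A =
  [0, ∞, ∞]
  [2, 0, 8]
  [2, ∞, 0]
Closure =
  [0, ∞, ∞]
  [2, 0, 8]
  [2, ∞, 0]

This is the Floyd-Warshall all-pairs shortest-path computation. For each intermediate vertex k = 0, 1, …, 2, update dist[i][j] ← min(dist[i][j], dist[i][k] + dist[k][j]). The final matrix gives, for each (i, j), the minimum total weight of any directed path from i to j (possibly empty when i = j).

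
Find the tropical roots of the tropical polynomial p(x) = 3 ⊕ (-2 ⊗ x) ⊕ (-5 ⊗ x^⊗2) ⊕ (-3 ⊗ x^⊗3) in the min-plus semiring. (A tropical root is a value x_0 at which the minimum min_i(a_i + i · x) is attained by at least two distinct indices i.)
Roots: {-2, 3, 5}

Each tropical root is a break point of the lower envelope of the lines y = a_i + i · x (there are 4 lines, with slopes 0, 1, ..., 3). Only the lines that attain the minimum somewhere contribute to roots; other lines are dominated. Here the surviving (envelope) indices are i = 3, i = 2, i = 1, i = 0.
Intersections between consecutive envelope lines give the roots: for adjacent envelope indices i < j the intersection is x = (a_i − a_j) / (j − i). Reading off the sorted break points: {-2, 3, 5}.
Verification: at each break x_0, at least two indices attain the minimum of min_i(a_i + i · x_0).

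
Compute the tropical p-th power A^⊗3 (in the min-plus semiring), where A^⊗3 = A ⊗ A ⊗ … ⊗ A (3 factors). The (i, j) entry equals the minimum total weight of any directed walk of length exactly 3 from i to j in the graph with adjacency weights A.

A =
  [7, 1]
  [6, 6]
A^⊗3 =
  [13, 8]
  [13, 13]

Each entry (A^⊗3)_ij equals the minimum over all length-3 walks i = v_0 → v_1 → … → v_3 = j of Σ_t A[v_t][v_{t+1}]. For example, for (i, j) = (0, 1) we minimise over 4 possible intermediate vertex sequences; the minimum is 8, attained along the walk 0 → 1 → 0 → 1.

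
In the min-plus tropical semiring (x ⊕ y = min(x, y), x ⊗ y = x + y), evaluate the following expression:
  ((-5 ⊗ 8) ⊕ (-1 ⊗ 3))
((-5 ⊗ 8) ⊕ (-1 ⊗ 3)) = 2

Expand innermost to outermost. Recall ⊕ takes the minimum of its arguments and ⊗ takes their sum. Working out the expression ((-5 ⊗ 8) ⊕ (-1 ⊗ 3)) gives 2.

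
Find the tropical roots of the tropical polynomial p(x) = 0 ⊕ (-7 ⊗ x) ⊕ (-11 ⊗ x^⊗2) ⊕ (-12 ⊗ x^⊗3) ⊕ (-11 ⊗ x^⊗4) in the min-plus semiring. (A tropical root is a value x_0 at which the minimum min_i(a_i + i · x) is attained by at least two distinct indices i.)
Roots: {-1, 1, 4, 7}

Each tropical root is a break point of the lower envelope of the lines y = a_i + i · x (there are 5 lines, with slopes 0, 1, ..., 4). Only the lines that attain the minimum somewhere contribute to roots; other lines are dominated. Here the surviving (envelope) indices are i = 4, i = 3, i = 2, i = 1, i = 0.
Intersections between consecutive envelope lines give the roots: for adjacent envelope indices i < j the intersection is x = (a_i − a_j) / (j − i). Reading off the sorted break points: {-1, 1, 4, 7}.
Verification: at each break x_0, at least two indices attain the minimum of min_i(a_i + i · x_0).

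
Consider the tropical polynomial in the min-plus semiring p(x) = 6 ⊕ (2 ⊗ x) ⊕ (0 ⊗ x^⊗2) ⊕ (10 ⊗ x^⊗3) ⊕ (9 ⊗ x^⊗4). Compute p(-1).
p(-1) = -2

A tropical monomial a ⊗ x^⊗i evaluates to a + i · x. Evaluating each term at x = -1:
  Term 0 contributes 6 + 0 · -1 = 6
  Term 1 contributes 2 + 1 · -1 = 1
  Term 2 contributes 0 + 2 · -1 = -2
  Term 3 contributes 10 + 3 · -1 = 7
  Term 4 contributes 9 + 4 · -1 = 5
p(-1) = ⊕ of these = min[6, 1, -2, 7, 5] = -2.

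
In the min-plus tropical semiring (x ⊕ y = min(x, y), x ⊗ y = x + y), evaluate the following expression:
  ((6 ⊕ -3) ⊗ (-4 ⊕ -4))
((6 ⊕ -3) ⊗ (-4 ⊕ -4)) = -7

Expand innermost to outermost. Recall ⊕ takes the minimum of its arguments and ⊗ takes their sum. Working out the expression ((6 ⊕ -3) ⊗ (-4 ⊕ -4)) gives -7.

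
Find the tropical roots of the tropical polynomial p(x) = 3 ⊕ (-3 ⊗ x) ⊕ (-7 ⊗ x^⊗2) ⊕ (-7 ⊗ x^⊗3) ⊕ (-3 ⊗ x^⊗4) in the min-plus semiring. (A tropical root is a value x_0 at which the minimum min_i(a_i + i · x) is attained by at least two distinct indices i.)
Roots: {-4, 0, 4, 6}

Each tropical root is a break point of the lower envelope of the lines y = a_i + i · x (there are 5 lines, with slopes 0, 1, ..., 4). Only the lines that attain the minimum somewhere contribute to roots; other lines are dominated. Here the surviving (envelope) indices are i = 4, i = 3, i = 2, i = 1, i = 0.
Intersections between consecutive envelope lines give the roots: for adjacent envelope indices i < j the intersection is x = (a_i − a_j) / (j − i). Reading off the sorted break points: {-4, 0, 4, 6}.
Verification: at each break x_0, at least two indices attain the minimum of min_i(a_i + i · x_0).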